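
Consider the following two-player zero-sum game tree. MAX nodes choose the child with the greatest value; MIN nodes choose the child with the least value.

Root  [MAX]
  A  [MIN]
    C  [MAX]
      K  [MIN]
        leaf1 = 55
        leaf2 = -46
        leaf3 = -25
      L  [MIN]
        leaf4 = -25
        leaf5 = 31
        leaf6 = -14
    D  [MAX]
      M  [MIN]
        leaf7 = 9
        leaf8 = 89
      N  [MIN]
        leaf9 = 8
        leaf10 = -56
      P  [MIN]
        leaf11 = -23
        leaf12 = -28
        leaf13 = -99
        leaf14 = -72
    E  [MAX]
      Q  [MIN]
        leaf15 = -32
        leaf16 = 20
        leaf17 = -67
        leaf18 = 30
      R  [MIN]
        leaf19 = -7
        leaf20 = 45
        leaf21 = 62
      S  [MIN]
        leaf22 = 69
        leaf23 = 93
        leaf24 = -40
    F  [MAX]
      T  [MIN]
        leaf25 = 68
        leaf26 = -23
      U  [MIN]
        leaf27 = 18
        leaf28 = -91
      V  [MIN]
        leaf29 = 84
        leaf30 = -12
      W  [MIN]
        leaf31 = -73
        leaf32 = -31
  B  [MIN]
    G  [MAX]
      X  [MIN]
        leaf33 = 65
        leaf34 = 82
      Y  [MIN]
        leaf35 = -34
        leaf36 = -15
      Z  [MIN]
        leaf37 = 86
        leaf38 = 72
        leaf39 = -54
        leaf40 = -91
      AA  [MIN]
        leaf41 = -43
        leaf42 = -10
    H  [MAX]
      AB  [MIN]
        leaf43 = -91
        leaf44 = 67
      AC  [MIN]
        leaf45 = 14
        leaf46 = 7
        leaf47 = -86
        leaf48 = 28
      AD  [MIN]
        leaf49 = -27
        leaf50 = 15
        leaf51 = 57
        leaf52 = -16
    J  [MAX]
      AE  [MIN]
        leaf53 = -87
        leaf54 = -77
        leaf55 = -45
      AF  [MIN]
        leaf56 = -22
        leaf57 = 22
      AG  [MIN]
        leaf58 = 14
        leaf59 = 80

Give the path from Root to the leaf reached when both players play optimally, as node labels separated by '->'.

Root -> A -> C -> L -> leaf4

K (MIN): min(55, -46, -25) = -46
L (MIN): min(-25, 31, -14) = -25
C (MAX): max(-46, -25) = -25
M (MIN): min(9, 89) = 9
N (MIN): min(8, -56) = -56
P (MIN): min(-23, -28, -99, -72) = -99
D (MAX): max(9, -56, -99) = 9
Q (MIN): min(-32, 20, -67, 30) = -67
R (MIN): min(-7, 45, 62) = -7
S (MIN): min(69, 93, -40) = -40
E (MAX): max(-67, -7, -40) = -7
T (MIN): min(68, -23) = -23
U (MIN): min(18, -91) = -91
V (MIN): min(84, -12) = -12
W (MIN): min(-73, -31) = -73
F (MAX): max(-23, -91, -12, -73) = -12
A (MIN): min(-25, 9, -7, -12) = -25
X (MIN): min(65, 82) = 65
Y (MIN): min(-34, -15) = -34
Z (MIN): min(86, 72, -54, -91) = -91
AA (MIN): min(-43, -10) = -43
G (MAX): max(65, -34, -91, -43) = 65
AB (MIN): min(-91, 67) = -91
AC (MIN): min(14, 7, -86, 28) = -86
AD (MIN): min(-27, 15, 57, -16) = -27
H (MAX): max(-91, -86, -27) = -27
AE (MIN): min(-87, -77, -45) = -87
AF (MIN): min(-22, 22) = -22
AG (MIN): min(14, 80) = 14
J (MAX): max(-87, -22, 14) = 14
B (MIN): min(65, -27, 14) = -27
Root (MAX): max(-25, -27) = -25
At Root, MAX picks A (highest: -25).
At A, MIN picks C (lowest: -25).
At C, MAX picks L (highest: -25).
At L, MIN picks leaf4 (lowest: -25).
Terminal value -25.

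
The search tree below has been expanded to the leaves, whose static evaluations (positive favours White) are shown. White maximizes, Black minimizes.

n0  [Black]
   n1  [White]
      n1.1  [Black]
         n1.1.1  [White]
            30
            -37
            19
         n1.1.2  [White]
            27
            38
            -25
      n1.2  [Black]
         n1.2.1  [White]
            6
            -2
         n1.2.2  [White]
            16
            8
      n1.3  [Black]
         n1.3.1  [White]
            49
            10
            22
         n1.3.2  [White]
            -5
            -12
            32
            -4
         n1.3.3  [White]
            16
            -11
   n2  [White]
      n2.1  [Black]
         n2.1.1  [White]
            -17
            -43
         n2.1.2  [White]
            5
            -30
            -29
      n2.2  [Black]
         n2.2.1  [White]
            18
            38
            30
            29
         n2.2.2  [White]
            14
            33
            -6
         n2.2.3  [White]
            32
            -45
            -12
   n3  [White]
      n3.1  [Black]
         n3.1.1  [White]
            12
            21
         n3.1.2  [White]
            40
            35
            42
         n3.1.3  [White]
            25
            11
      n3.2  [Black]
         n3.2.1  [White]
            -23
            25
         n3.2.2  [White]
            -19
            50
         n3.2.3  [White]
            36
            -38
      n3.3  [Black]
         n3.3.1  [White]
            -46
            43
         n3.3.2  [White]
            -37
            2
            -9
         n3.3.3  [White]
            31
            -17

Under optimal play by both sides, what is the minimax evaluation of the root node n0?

25

n1.1.1 (White): max(30, -37, 19) = 30
n1.1.2 (White): max(27, 38, -25) = 38
n1.1 (Black): min(30, 38) = 30
n1.2.1 (White): max(6, -2) = 6
n1.2.2 (White): max(16, 8) = 16
n1.2 (Black): min(6, 16) = 6
n1.3.1 (White): max(49, 10, 22) = 49
n1.3.2 (White): max(-5, -12, 32, -4) = 32
n1.3.3 (White): max(16, -11) = 16
n1.3 (Black): min(49, 32, 16) = 16
n1 (White): max(30, 6, 16) = 30
n2.1.1 (White): max(-17, -43) = -17
n2.1.2 (White): max(5, -30, -29) = 5
n2.1 (Black): min(-17, 5) = -17
n2.2.1 (White): max(18, 38, 30, 29) = 38
n2.2.2 (White): max(14, 33, -6) = 33
n2.2.3 (White): max(32, -45, -12) = 32
n2.2 (Black): min(38, 33, 32) = 32
n2 (White): max(-17, 32) = 32
n3.1.1 (White): max(12, 21) = 21
n3.1.2 (White): max(40, 35, 42) = 42
n3.1.3 (White): max(25, 11) = 25
n3.1 (Black): min(21, 42, 25) = 21
n3.2.1 (White): max(-23, 25) = 25
n3.2.2 (White): max(-19, 50) = 50
n3.2.3 (White): max(36, -38) = 36
n3.2 (Black): min(25, 50, 36) = 25
n3.3.1 (White): max(-46, 43) = 43
n3.3.2 (White): max(-37, 2, -9) = 2
n3.3.3 (White): max(31, -17) = 31
n3.3 (Black): min(43, 2, 31) = 2
n3 (White): max(21, 25, 2) = 25
n0 (Black): min(30, 32, 25) = 25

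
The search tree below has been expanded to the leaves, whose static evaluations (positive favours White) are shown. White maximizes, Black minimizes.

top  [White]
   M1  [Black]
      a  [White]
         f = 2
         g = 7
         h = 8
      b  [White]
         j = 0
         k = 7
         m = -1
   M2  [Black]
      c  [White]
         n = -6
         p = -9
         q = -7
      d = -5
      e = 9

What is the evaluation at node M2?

c (White): max(-6, -9, -7) = -6
M2 (Black): min(-6, -5, 9) = -6

-6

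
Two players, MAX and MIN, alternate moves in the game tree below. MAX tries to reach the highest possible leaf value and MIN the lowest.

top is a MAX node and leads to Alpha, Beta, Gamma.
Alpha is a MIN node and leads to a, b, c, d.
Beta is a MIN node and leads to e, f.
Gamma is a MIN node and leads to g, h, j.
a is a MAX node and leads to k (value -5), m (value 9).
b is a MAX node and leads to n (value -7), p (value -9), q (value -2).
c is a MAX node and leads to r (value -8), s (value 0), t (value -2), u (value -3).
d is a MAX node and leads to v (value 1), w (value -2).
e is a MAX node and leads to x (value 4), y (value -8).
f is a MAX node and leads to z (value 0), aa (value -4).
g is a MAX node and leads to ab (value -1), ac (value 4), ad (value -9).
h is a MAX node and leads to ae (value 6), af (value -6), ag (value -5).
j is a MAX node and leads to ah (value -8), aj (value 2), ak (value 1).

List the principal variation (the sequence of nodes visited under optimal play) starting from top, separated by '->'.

a (MAX): max(-5, 9) = 9
b (MAX): max(-7, -9, -2) = -2
c (MAX): max(-8, 0, -2, -3) = 0
d (MAX): max(1, -2) = 1
Alpha (MIN): min(9, -2, 0, 1) = -2
e (MAX): max(4, -8) = 4
f (MAX): max(0, -4) = 0
Beta (MIN): min(4, 0) = 0
g (MAX): max(-1, 4, -9) = 4
h (MAX): max(6, -6, -5) = 6
j (MAX): max(-8, 2, 1) = 2
Gamma (MIN): min(4, 6, 2) = 2
top (MAX): max(-2, 0, 2) = 2
At top, MAX picks Gamma (highest: 2).
At Gamma, MIN picks j (lowest: 2).
At j, MAX picks aj (highest: 2).
Terminal value 2.

top -> Gamma -> j -> aj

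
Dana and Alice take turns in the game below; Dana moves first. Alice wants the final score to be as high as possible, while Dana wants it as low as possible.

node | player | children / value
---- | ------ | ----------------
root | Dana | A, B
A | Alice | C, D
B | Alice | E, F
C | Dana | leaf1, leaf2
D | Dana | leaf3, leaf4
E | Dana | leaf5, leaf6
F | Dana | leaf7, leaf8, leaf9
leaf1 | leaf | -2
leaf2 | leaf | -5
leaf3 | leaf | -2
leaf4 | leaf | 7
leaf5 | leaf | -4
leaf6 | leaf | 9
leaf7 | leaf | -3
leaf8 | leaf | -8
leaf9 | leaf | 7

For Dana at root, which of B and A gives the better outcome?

E (Dana): min(-4, 9) = -4
F (Dana): min(-3, -8, 7) = -8
B (Alice): max(-4, -8) = -4
C (Dana): min(-2, -5) = -5
D (Dana): min(-2, 7) = -2
A (Alice): max(-5, -2) = -2
Dana prefers the lower value; B=-4, A=-2. B is better since -4 < -2.

B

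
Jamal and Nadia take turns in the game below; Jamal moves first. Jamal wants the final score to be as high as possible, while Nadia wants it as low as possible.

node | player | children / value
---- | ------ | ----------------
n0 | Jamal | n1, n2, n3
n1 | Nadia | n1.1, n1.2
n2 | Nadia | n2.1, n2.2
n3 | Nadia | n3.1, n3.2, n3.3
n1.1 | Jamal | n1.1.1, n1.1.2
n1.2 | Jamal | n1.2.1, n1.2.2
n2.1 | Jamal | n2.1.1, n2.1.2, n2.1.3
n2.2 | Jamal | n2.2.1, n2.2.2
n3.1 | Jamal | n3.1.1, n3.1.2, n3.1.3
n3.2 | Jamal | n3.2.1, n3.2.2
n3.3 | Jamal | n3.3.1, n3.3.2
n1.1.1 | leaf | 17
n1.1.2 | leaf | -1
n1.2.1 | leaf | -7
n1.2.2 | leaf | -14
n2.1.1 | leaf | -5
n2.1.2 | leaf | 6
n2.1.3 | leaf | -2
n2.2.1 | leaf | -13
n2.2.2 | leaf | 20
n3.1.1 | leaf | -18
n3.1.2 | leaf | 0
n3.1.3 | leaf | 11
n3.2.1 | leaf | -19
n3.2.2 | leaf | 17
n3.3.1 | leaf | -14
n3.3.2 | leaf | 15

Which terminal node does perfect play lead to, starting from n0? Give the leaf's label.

n1.1 (Jamal): max(17, -1) = 17
n1.2 (Jamal): max(-7, -14) = -7
n1 (Nadia): min(17, -7) = -7
n2.1 (Jamal): max(-5, 6, -2) = 6
n2.2 (Jamal): max(-13, 20) = 20
n2 (Nadia): min(6, 20) = 6
n3.1 (Jamal): max(-18, 0, 11) = 11
n3.2 (Jamal): max(-19, 17) = 17
n3.3 (Jamal): max(-14, 15) = 15
n3 (Nadia): min(11, 17, 15) = 11
n0 (Jamal): max(-7, 6, 11) = 11
At n0, Jamal picks n3 (highest: 11).
At n3, Nadia picks n3.1 (lowest: 11).
At n3.1, Jamal picks n3.1.3 (highest: 11).
Terminal value 11.

n3.1.3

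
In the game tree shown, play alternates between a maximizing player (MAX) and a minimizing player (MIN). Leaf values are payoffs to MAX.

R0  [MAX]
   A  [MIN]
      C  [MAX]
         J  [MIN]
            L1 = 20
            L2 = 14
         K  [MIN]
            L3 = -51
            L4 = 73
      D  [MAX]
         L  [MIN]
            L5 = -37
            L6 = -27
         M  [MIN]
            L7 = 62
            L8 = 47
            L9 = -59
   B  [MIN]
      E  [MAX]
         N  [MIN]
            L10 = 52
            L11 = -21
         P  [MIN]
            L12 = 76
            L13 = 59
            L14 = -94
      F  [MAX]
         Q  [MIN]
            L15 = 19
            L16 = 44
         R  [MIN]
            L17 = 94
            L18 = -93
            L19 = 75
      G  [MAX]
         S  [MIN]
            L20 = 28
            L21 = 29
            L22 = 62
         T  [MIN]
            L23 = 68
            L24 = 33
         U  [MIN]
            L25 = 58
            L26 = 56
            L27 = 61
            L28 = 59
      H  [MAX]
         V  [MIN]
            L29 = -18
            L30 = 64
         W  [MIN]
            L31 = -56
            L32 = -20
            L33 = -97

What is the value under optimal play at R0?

J (MIN): min(20, 14) = 14
K (MIN): min(-51, 73) = -51
C (MAX): max(14, -51) = 14
L (MIN): min(-37, -27) = -37
M (MIN): min(62, 47, -59) = -59
D (MAX): max(-37, -59) = -37
A (MIN): min(14, -37) = -37
N (MIN): min(52, -21) = -21
P (MIN): min(76, 59, -94) = -94
E (MAX): max(-21, -94) = -21
Q (MIN): min(19, 44) = 19
R (MIN): min(94, -93, 75) = -93
F (MAX): max(19, -93) = 19
S (MIN): min(28, 29, 62) = 28
T (MIN): min(68, 33) = 33
U (MIN): min(58, 56, 61, 59) = 56
G (MAX): max(28, 33, 56) = 56
V (MIN): min(-18, 64) = -18
W (MIN): min(-56, -20, -97) = -97
H (MAX): max(-18, -97) = -18
B (MIN): min(-21, 19, 56, -18) = -21
R0 (MAX): max(-37, -21) = -21

-21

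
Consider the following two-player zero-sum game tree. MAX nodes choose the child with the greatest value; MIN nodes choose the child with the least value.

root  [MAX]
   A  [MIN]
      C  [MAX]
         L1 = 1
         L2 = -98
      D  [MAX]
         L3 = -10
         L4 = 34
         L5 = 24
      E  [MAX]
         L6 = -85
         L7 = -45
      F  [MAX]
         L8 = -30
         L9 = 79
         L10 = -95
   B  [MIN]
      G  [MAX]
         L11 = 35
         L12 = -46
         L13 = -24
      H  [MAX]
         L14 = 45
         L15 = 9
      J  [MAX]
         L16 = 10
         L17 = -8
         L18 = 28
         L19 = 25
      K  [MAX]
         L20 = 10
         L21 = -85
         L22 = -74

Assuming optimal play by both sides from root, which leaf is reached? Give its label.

L20

C (MAX): max(1, -98) = 1
D (MAX): max(-10, 34, 24) = 34
E (MAX): max(-85, -45) = -45
F (MAX): max(-30, 79, -95) = 79
A (MIN): min(1, 34, -45, 79) = -45
G (MAX): max(35, -46, -24) = 35
H (MAX): max(45, 9) = 45
J (MAX): max(10, -8, 28, 25) = 28
K (MAX): max(10, -85, -74) = 10
B (MIN): min(35, 45, 28, 10) = 10
root (MAX): max(-45, 10) = 10
At root, MAX picks B (highest: 10).
At B, MIN picks K (lowest: 10).
At K, MAX picks L20 (highest: 10).
Terminal value 10.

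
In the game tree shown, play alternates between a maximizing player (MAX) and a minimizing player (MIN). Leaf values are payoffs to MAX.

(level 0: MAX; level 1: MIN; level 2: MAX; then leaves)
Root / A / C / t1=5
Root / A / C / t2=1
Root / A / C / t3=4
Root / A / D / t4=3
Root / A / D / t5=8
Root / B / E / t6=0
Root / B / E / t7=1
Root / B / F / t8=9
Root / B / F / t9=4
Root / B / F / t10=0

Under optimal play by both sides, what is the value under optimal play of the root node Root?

5

C (MAX): max(5, 1, 4) = 5
D (MAX): max(3, 8) = 8
A (MIN): min(5, 8) = 5
E (MAX): max(0, 1) = 1
F (MAX): max(9, 4, 0) = 9
B (MIN): min(1, 9) = 1
Root (MAX): max(5, 1) = 5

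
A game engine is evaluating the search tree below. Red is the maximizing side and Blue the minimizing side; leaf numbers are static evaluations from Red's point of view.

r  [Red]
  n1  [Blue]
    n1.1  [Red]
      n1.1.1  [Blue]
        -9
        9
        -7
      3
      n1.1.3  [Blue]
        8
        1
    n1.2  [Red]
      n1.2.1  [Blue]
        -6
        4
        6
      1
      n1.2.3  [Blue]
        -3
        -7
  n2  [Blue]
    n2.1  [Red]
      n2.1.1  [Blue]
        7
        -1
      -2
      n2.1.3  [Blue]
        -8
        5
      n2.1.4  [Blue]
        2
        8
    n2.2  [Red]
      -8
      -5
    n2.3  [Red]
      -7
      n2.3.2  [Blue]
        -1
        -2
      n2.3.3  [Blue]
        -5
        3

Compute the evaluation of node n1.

1

n1.1.1 (Blue): min(-9, 9, -7) = -9
n1.1.3 (Blue): min(8, 1) = 1
n1.1 (Red): max(-9, 3, 1) = 3
n1.2.1 (Blue): min(-6, 4, 6) = -6
n1.2.3 (Blue): min(-3, -7) = -7
n1.2 (Red): max(-6, 1, -7) = 1
n1 (Blue): min(3, 1) = 1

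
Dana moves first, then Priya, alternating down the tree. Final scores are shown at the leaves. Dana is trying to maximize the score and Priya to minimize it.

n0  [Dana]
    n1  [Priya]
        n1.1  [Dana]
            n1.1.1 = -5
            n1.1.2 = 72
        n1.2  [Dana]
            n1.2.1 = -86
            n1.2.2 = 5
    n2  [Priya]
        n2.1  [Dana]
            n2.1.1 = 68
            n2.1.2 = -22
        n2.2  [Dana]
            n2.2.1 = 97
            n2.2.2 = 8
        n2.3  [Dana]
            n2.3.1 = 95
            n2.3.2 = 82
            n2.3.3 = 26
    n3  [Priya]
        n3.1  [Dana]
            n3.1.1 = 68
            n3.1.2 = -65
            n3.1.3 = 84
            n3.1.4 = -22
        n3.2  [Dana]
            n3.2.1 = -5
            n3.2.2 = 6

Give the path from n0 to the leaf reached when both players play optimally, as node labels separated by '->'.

n1.1 (Dana): max(-5, 72) = 72
n1.2 (Dana): max(-86, 5) = 5
n1 (Priya): min(72, 5) = 5
n2.1 (Dana): max(68, -22) = 68
n2.2 (Dana): max(97, 8) = 97
n2.3 (Dana): max(95, 82, 26) = 95
n2 (Priya): min(68, 97, 95) = 68
n3.1 (Dana): max(68, -65, 84, -22) = 84
n3.2 (Dana): max(-5, 6) = 6
n3 (Priya): min(84, 6) = 6
n0 (Dana): max(5, 68, 6) = 68
At n0, Dana picks n2 (highest: 68).
At n2, Priya picks n2.1 (lowest: 68).
At n2.1, Dana picks n2.1.1 (highest: 68).
Terminal value 68.

n0 -> n2 -> n2.1 -> n2.1.1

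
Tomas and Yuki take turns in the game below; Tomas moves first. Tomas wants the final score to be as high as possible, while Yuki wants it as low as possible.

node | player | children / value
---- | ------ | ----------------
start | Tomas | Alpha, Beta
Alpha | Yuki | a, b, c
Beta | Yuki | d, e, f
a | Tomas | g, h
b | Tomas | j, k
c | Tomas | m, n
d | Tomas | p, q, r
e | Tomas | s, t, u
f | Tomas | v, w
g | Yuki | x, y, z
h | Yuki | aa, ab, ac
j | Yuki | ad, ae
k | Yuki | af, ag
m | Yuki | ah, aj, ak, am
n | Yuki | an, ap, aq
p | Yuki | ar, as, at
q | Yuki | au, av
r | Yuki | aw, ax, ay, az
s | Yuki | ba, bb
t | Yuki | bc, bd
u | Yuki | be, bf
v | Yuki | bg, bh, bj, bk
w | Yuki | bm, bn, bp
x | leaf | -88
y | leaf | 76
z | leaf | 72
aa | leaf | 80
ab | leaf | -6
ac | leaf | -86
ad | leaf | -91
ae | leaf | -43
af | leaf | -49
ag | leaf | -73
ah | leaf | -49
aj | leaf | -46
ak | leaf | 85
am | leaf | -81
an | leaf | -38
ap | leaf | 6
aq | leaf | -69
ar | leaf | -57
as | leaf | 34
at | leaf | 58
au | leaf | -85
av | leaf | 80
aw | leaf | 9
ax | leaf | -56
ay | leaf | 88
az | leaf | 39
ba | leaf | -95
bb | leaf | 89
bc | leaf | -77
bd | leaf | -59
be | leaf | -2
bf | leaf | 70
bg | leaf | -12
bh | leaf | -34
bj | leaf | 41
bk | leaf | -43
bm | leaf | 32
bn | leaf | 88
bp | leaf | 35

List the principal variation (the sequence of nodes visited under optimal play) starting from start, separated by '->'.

start -> Beta -> d -> r -> ax

g (Yuki): min(-88, 76, 72) = -88
h (Yuki): min(80, -6, -86) = -86
a (Tomas): max(-88, -86) = -86
j (Yuki): min(-91, -43) = -91
k (Yuki): min(-49, -73) = -73
b (Tomas): max(-91, -73) = -73
m (Yuki): min(-49, -46, 85, -81) = -81
n (Yuki): min(-38, 6, -69) = -69
c (Tomas): max(-81, -69) = -69
Alpha (Yuki): min(-86, -73, -69) = -86
p (Yuki): min(-57, 34, 58) = -57
q (Yuki): min(-85, 80) = -85
r (Yuki): min(9, -56, 88, 39) = -56
d (Tomas): max(-57, -85, -56) = -56
s (Yuki): min(-95, 89) = -95
t (Yuki): min(-77, -59) = -77
u (Yuki): min(-2, 70) = -2
e (Tomas): max(-95, -77, -2) = -2
v (Yuki): min(-12, -34, 41, -43) = -43
w (Yuki): min(32, 88, 35) = 32
f (Tomas): max(-43, 32) = 32
Beta (Yuki): min(-56, -2, 32) = -56
start (Tomas): max(-86, -56) = -56
At start, Tomas picks Beta (highest: -56).
At Beta, Yuki picks d (lowest: -56).
At d, Tomas picks r (highest: -56).
At r, Yuki picks ax (lowest: -56).
Terminal value -56.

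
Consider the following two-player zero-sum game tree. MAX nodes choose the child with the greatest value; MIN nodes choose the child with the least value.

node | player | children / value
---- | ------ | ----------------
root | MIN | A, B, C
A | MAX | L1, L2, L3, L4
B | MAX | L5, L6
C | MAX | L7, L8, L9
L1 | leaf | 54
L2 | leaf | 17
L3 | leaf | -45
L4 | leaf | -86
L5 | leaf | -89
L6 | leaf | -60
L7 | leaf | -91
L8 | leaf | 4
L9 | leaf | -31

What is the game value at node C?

C (MAX): max(-91, 4, -31) = 4

4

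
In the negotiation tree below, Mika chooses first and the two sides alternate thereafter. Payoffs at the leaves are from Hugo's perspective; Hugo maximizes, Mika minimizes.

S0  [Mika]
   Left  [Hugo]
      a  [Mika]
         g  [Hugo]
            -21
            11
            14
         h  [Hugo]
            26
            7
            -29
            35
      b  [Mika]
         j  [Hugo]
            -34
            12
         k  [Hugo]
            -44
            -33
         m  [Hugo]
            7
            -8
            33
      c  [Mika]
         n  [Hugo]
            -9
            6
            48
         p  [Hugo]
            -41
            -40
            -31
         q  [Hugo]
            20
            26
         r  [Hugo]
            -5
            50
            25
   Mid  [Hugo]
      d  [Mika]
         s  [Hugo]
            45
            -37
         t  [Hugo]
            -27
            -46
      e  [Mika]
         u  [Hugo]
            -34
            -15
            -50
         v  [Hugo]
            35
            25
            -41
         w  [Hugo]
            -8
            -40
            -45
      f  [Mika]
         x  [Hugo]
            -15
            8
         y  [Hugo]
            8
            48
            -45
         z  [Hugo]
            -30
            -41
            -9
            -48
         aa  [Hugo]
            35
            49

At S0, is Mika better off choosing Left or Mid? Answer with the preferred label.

g (Hugo): max(-21, 11, 14) = 14
h (Hugo): max(26, 7, -29, 35) = 35
a (Mika): min(14, 35) = 14
j (Hugo): max(-34, 12) = 12
k (Hugo): max(-44, -33) = -33
m (Hugo): max(7, -8, 33) = 33
b (Mika): min(12, -33, 33) = -33
n (Hugo): max(-9, 6, 48) = 48
p (Hugo): max(-41, -40, -31) = -31
q (Hugo): max(20, 26) = 26
r (Hugo): max(-5, 50, 25) = 50
c (Mika): min(48, -31, 26, 50) = -31
Left (Hugo): max(14, -33, -31) = 14
s (Hugo): max(45, -37) = 45
t (Hugo): max(-27, -46) = -27
d (Mika): min(45, -27) = -27
u (Hugo): max(-34, -15, -50) = -15
v (Hugo): max(35, 25, -41) = 35
w (Hugo): max(-8, -40, -45) = -8
e (Mika): min(-15, 35, -8) = -15
x (Hugo): max(-15, 8) = 8
y (Hugo): max(8, 48, -45) = 48
z (Hugo): max(-30, -41, -9, -48) = -9
aa (Hugo): max(35, 49) = 49
f (Mika): min(8, 48, -9, 49) = -9
Mid (Hugo): max(-27, -15, -9) = -9
Mika prefers the lower value; Left=14, Mid=-9. Mid is better since -9 < 14.

Mid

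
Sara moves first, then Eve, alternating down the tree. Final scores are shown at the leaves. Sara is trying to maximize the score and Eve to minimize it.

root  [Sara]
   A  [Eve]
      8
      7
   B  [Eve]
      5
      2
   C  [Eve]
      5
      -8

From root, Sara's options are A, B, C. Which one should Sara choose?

A (Eve): min(8, 7) = 7
B (Eve): min(5, 2) = 2
C (Eve): min(5, -8) = -8
root (Sara): max(7, 2, -8) = 7
Sara at root wants the highest of {A=7, B=2, C=-8}, so chooses A.

A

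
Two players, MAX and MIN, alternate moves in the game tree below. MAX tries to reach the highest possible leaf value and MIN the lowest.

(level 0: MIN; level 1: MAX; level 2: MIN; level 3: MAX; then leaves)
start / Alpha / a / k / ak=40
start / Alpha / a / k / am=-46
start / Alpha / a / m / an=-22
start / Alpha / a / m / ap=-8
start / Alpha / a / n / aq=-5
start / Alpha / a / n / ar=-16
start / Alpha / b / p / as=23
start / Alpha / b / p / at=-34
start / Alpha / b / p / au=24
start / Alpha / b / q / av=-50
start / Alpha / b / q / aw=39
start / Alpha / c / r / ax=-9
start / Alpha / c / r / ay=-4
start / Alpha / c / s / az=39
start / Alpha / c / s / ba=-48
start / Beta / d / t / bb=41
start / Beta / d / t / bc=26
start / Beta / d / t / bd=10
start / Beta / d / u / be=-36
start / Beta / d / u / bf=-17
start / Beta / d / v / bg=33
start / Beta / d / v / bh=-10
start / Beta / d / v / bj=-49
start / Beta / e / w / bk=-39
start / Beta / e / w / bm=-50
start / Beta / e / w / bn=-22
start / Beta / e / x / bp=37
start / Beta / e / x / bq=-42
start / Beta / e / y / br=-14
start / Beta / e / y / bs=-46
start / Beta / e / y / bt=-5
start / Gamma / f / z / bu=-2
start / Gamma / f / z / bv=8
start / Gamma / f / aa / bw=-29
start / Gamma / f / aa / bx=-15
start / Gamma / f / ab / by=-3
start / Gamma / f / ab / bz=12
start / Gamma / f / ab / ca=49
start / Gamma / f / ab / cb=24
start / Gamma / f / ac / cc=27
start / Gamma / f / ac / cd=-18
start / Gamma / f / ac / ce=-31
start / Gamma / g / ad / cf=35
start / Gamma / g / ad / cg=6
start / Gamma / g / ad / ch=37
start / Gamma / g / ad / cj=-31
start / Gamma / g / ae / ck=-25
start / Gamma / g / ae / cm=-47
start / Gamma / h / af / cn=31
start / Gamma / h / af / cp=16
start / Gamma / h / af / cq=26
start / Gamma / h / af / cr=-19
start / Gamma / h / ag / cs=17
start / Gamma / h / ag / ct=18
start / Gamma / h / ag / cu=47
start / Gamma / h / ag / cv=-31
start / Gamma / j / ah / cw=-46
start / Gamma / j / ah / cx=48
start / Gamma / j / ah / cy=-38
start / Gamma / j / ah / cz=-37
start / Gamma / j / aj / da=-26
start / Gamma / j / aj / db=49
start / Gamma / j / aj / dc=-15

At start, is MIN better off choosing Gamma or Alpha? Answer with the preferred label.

z (MAX): max(-2, 8) = 8
aa (MAX): max(-29, -15) = -15
ab (MAX): max(-3, 12, 49, 24) = 49
ac (MAX): max(27, -18, -31) = 27
f (MIN): min(8, -15, 49, 27) = -15
ad (MAX): max(35, 6, 37, -31) = 37
ae (MAX): max(-25, -47) = -25
g (MIN): min(37, -25) = -25
af (MAX): max(31, 16, 26, -19) = 31
ag (MAX): max(17, 18, 47, -31) = 47
h (MIN): min(31, 47) = 31
ah (MAX): max(-46, 48, -38, -37) = 48
aj (MAX): max(-26, 49, -15) = 49
j (MIN): min(48, 49) = 48
Gamma (MAX): max(-15, -25, 31, 48) = 48
k (MAX): max(40, -46) = 40
m (MAX): max(-22, -8) = -8
n (MAX): max(-5, -16) = -5
a (MIN): min(40, -8, -5) = -8
p (MAX): max(23, -34, 24) = 24
q (MAX): max(-50, 39) = 39
b (MIN): min(24, 39) = 24
r (MAX): max(-9, -4) = -4
s (MAX): max(39, -48) = 39
c (MIN): min(-4, 39) = -4
Alpha (MAX): max(-8, 24, -4) = 24
MIN prefers the lower value; Gamma=48, Alpha=24. Alpha is better since 24 < 48.

Alpha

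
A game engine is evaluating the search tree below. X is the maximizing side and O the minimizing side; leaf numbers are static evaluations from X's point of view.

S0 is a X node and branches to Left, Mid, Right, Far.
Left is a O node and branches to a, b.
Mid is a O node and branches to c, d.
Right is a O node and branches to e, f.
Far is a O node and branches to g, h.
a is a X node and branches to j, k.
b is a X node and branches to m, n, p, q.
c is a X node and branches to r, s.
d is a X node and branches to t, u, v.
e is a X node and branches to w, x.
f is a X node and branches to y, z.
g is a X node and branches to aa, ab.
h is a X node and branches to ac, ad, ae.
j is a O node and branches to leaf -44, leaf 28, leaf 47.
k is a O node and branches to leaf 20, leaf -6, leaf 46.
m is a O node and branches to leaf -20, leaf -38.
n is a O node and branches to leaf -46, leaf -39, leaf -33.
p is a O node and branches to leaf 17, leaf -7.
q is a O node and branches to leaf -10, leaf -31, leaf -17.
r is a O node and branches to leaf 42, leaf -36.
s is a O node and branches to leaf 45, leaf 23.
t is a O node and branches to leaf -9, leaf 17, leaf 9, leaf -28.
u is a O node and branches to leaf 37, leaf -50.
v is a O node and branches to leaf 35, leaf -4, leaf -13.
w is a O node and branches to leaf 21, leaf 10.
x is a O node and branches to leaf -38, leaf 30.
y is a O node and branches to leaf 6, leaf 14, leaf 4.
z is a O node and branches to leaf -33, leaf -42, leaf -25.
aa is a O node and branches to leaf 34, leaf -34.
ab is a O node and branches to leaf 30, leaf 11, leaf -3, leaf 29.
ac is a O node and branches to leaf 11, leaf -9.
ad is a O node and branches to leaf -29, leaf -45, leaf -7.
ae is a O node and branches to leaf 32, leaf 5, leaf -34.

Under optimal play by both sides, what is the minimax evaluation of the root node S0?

4

j (O): min(-44, 28, 47) = -44
k (O): min(20, -6, 46) = -6
a (X): max(-44, -6) = -6
m (O): min(-20, -38) = -38
n (O): min(-46, -39, -33) = -46
p (O): min(17, -7) = -7
q (O): min(-10, -31, -17) = -31
b (X): max(-38, -46, -7, -31) = -7
Left (O): min(-6, -7) = -7
r (O): min(42, -36) = -36
s (O): min(45, 23) = 23
c (X): max(-36, 23) = 23
t (O): min(-9, 17, 9, -28) = -28
u (O): min(37, -50) = -50
v (O): min(35, -4, -13) = -13
d (X): max(-28, -50, -13) = -13
Mid (O): min(23, -13) = -13
w (O): min(21, 10) = 10
x (O): min(-38, 30) = -38
e (X): max(10, -38) = 10
y (O): min(6, 14, 4) = 4
z (O): min(-33, -42, -25) = -42
f (X): max(4, -42) = 4
Right (O): min(10, 4) = 4
aa (O): min(34, -34) = -34
ab (O): min(30, 11, -3, 29) = -3
g (X): max(-34, -3) = -3
ac (O): min(11, -9) = -9
ad (O): min(-29, -45, -7) = -45
ae (O): min(32, 5, -34) = -34
h (X): max(-9, -45, -34) = -9
Far (O): min(-3, -9) = -9
S0 (X): max(-7, -13, 4, -9) = 4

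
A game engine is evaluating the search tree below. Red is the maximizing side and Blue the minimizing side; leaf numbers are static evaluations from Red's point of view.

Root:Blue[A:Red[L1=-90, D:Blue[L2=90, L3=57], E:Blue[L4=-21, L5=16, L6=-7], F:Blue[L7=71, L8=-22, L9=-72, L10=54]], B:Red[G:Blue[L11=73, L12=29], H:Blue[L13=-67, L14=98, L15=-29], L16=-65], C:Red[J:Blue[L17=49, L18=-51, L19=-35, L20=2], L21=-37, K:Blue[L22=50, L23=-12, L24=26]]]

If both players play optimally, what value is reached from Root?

-12

D (Blue): min(90, 57) = 57
E (Blue): min(-21, 16, -7) = -21
F (Blue): min(71, -22, -72, 54) = -72
A (Red): max(-90, 57, -21, -72) = 57
G (Blue): min(73, 29) = 29
H (Blue): min(-67, 98, -29) = -67
B (Red): max(29, -67, -65) = 29
J (Blue): min(49, -51, -35, 2) = -51
K (Blue): min(50, -12, 26) = -12
C (Red): max(-51, -37, -12) = -12
Root (Blue): min(57, 29, -12) = -12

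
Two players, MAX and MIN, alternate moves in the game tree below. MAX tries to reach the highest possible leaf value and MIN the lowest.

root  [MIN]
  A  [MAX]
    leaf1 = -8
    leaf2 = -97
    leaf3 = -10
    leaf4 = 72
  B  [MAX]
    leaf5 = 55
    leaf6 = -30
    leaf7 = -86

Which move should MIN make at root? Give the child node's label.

A (MAX): max(-8, -97, -10, 72) = 72
B (MAX): max(55, -30, -86) = 55
root (MIN): min(72, 55) = 55
MIN at root wants the lowest of {A=72, B=55}, so chooses B.

B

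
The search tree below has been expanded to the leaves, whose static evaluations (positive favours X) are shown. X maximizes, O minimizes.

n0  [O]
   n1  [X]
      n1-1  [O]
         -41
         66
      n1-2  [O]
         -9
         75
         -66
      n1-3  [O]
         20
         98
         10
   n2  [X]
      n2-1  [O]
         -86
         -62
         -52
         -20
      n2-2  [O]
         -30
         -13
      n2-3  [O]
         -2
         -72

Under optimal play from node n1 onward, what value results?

n1-1 (O): min(-41, 66) = -41
n1-2 (O): min(-9, 75, -66) = -66
n1-3 (O): min(20, 98, 10) = 10
n1 (X): max(-41, -66, 10) = 10

10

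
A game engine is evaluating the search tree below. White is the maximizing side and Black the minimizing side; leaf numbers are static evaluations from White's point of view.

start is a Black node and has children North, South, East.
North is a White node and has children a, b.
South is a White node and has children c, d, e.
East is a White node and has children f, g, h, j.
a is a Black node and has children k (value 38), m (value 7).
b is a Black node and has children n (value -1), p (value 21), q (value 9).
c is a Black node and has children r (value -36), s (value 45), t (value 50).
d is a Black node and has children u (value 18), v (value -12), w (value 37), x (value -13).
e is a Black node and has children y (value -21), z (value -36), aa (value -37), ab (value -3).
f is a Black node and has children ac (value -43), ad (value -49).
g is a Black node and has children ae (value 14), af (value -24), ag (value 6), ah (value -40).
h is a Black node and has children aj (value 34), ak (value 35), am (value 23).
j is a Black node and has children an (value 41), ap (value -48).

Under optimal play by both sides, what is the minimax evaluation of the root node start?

-13

a (Black): min(38, 7) = 7
b (Black): min(-1, 21, 9) = -1
North (White): max(7, -1) = 7
c (Black): min(-36, 45, 50) = -36
d (Black): min(18, -12, 37, -13) = -13
e (Black): min(-21, -36, -37, -3) = -37
South (White): max(-36, -13, -37) = -13
f (Black): min(-43, -49) = -49
g (Black): min(14, -24, 6, -40) = -40
h (Black): min(34, 35, 23) = 23
j (Black): min(41, -48) = -48
East (White): max(-49, -40, 23, -48) = 23
start (Black): min(7, -13, 23) = -13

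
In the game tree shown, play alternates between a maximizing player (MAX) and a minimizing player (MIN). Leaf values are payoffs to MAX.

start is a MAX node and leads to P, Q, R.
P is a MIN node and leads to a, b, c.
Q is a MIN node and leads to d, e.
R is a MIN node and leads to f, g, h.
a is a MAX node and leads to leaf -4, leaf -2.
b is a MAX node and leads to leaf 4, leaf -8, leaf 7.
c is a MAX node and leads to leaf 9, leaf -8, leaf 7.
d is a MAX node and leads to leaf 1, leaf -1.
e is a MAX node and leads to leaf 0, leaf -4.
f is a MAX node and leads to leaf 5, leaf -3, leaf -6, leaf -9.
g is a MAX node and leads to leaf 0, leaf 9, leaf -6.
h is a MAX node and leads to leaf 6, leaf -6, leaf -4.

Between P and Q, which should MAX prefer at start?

a (MAX): max(-4, -2) = -2
b (MAX): max(4, -8, 7) = 7
c (MAX): max(9, -8, 7) = 9
P (MIN): min(-2, 7, 9) = -2
d (MAX): max(1, -1) = 1
e (MAX): max(0, -4) = 0
Q (MIN): min(1, 0) = 0
MAX prefers the higher value; P=-2, Q=0. Q is better since 0 > -2.

Q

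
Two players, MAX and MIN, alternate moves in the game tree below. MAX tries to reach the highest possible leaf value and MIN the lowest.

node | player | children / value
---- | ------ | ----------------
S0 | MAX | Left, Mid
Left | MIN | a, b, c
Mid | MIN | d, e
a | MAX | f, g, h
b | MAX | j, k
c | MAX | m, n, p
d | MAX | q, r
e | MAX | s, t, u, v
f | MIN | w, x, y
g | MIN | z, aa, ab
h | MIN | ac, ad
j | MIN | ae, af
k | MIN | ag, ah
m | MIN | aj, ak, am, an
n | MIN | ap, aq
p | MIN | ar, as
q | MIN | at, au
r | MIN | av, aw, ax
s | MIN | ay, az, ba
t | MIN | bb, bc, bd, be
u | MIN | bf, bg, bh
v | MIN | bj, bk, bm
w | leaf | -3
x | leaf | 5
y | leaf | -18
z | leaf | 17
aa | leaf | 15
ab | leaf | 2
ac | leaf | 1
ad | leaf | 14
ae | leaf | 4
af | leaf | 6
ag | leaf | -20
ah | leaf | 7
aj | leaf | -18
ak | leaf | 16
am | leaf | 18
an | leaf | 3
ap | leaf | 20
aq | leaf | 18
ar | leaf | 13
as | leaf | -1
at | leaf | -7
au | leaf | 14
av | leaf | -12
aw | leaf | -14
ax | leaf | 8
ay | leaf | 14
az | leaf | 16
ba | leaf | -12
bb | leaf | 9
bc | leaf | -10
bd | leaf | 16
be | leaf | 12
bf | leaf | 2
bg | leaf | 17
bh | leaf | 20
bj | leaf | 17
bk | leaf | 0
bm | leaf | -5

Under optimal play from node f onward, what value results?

f (MIN): min(-3, 5, -18) = -18

-18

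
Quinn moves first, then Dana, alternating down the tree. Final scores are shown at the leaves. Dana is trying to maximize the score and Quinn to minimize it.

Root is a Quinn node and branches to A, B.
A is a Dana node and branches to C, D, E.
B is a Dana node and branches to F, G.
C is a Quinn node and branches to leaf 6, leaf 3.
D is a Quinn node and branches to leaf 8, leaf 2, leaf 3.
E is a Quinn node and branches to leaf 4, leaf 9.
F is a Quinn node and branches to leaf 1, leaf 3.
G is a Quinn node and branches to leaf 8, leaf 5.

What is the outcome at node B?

5

F (Quinn): min(1, 3) = 1
G (Quinn): min(8, 5) = 5
B (Dana): max(1, 5) = 5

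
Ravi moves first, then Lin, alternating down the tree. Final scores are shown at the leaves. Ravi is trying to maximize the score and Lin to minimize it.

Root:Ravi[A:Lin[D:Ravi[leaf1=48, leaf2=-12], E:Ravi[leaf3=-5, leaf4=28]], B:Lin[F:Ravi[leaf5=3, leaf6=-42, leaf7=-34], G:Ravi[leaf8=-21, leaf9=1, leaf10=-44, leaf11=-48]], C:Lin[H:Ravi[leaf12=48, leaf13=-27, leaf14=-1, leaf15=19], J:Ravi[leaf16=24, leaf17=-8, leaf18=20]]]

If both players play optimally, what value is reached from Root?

28

D (Ravi): max(48, -12) = 48
E (Ravi): max(-5, 28) = 28
A (Lin): min(48, 28) = 28
F (Ravi): max(3, -42, -34) = 3
G (Ravi): max(-21, 1, -44, -48) = 1
B (Lin): min(3, 1) = 1
H (Ravi): max(48, -27, -1, 19) = 48
J (Ravi): max(24, -8, 20) = 24
C (Lin): min(48, 24) = 24
Root (Ravi): max(28, 1, 24) = 28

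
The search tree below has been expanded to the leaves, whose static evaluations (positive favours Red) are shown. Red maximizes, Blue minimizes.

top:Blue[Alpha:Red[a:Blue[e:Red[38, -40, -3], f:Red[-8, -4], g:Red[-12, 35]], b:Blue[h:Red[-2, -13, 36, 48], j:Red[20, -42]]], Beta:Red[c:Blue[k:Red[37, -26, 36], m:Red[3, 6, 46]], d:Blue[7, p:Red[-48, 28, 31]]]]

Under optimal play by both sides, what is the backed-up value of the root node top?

e (Red): max(38, -40, -3) = 38
f (Red): max(-8, -4) = -4
g (Red): max(-12, 35) = 35
a (Blue): min(38, -4, 35) = -4
h (Red): max(-2, -13, 36, 48) = 48
j (Red): max(20, -42) = 20
b (Blue): min(48, 20) = 20
Alpha (Red): max(-4, 20) = 20
k (Red): max(37, -26, 36) = 37
m (Red): max(3, 6, 46) = 46
c (Blue): min(37, 46) = 37
p (Red): max(-48, 28, 31) = 31
d (Blue): min(7, 31) = 7
Beta (Red): max(37, 7) = 37
top (Blue): min(20, 37) = 20

20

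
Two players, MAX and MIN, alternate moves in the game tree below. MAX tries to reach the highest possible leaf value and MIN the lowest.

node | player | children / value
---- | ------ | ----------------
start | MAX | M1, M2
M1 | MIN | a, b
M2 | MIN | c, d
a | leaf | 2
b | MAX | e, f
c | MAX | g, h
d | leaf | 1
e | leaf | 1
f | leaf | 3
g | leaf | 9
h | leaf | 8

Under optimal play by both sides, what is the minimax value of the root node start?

2

b (MAX): max(1, 3) = 3
M1 (MIN): min(2, 3) = 2
c (MAX): max(9, 8) = 9
M2 (MIN): min(9, 1) = 1
start (MAX): max(2, 1) = 2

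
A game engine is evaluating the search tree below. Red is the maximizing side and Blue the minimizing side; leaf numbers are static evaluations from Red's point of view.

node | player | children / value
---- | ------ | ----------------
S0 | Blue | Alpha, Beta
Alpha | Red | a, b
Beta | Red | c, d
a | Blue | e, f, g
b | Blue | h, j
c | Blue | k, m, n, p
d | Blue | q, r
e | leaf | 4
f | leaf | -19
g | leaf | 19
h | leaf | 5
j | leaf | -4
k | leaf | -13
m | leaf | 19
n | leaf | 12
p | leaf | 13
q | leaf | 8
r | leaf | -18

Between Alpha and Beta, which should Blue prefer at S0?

a (Blue): min(4, -19, 19) = -19
b (Blue): min(5, -4) = -4
Alpha (Red): max(-19, -4) = -4
c (Blue): min(-13, 19, 12, 13) = -13
d (Blue): min(8, -18) = -18
Beta (Red): max(-13, -18) = -13
Blue prefers the lower value; Alpha=-4, Beta=-13. Beta is better since -13 < -4.

Beta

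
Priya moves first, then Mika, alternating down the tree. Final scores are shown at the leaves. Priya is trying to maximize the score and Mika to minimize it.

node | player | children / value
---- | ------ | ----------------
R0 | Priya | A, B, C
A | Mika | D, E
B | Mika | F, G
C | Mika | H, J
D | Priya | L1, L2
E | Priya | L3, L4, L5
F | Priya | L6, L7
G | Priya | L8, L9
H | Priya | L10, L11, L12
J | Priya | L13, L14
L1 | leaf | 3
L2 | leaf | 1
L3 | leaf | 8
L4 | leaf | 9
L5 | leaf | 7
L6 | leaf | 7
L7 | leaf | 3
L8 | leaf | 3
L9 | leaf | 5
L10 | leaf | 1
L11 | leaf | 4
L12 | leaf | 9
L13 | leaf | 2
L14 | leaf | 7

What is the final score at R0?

7

D (Priya): max(3, 1) = 3
E (Priya): max(8, 9, 7) = 9
A (Mika): min(3, 9) = 3
F (Priya): max(7, 3) = 7
G (Priya): max(3, 5) = 5
B (Mika): min(7, 5) = 5
H (Priya): max(1, 4, 9) = 9
J (Priya): max(2, 7) = 7
C (Mika): min(9, 7) = 7
R0 (Priya): max(3, 5, 7) = 7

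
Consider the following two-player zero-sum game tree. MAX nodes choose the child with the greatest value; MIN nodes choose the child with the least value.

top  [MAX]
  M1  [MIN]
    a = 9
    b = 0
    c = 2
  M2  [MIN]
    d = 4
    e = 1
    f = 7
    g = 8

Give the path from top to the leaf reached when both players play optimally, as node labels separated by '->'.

M1 (MIN): min(9, 0, 2) = 0
M2 (MIN): min(4, 1, 7, 8) = 1
top (MAX): max(0, 1) = 1
At top, MAX picks M2 (highest: 1).
At M2, MIN picks e (lowest: 1).
Terminal value 1.

top -> M2 -> e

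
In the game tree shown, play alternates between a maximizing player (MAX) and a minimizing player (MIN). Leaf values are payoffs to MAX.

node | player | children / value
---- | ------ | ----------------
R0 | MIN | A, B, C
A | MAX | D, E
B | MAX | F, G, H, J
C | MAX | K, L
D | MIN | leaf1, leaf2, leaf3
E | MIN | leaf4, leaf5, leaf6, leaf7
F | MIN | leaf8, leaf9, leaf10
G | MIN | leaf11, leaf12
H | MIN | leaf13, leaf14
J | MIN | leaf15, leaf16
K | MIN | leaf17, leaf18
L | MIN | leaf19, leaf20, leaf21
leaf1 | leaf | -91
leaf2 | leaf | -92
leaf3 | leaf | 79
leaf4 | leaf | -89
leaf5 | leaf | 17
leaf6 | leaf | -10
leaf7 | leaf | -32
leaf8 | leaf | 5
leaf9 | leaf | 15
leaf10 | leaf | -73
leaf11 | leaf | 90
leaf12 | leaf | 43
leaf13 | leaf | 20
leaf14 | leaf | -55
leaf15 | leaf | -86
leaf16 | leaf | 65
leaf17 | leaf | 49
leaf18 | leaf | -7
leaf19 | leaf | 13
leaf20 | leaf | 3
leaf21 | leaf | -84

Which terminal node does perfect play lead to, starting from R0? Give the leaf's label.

D (MIN): min(-91, -92, 79) = -92
E (MIN): min(-89, 17, -10, -32) = -89
A (MAX): max(-92, -89) = -89
F (MIN): min(5, 15, -73) = -73
G (MIN): min(90, 43) = 43
H (MIN): min(20, -55) = -55
J (MIN): min(-86, 65) = -86
B (MAX): max(-73, 43, -55, -86) = 43
K (MIN): min(49, -7) = -7
L (MIN): min(13, 3, -84) = -84
C (MAX): max(-7, -84) = -7
R0 (MIN): min(-89, 43, -7) = -89
At R0, MIN picks A (lowest: -89).
At A, MAX picks E (highest: -89).
At E, MIN picks leaf4 (lowest: -89).
Terminal value -89.

leaf4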